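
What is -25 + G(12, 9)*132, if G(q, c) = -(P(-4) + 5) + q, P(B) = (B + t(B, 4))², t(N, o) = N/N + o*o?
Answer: -21409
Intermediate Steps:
t(N, o) = 1 + o²
P(B) = (17 + B)² (P(B) = (B + (1 + 4²))² = (B + (1 + 16))² = (B + 17)² = (17 + B)²)
G(q, c) = -174 + q (G(q, c) = -((17 - 4)² + 5) + q = -(13² + 5) + q = -(169 + 5) + q = -1*174 + q = -174 + q)
-25 + G(12, 9)*132 = -25 + (-174 + 12)*132 = -25 - 162*132 = -25 - 21384 = -21409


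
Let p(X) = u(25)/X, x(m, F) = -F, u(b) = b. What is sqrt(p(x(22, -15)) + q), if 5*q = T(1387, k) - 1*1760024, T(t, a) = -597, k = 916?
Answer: I*sqrt(79227570)/15 ≈ 593.4*I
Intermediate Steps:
p(X) = 25/X
q = -1760621/5 (q = (-597 - 1*1760024)/5 = (-597 - 1760024)/5 = (1/5)*(-1760621) = -1760621/5 ≈ -3.5212e+5)
sqrt(p(x(22, -15)) + q) = sqrt(25/((-1*(-15))) - 1760621/5) = sqrt(25/15 - 1760621/5) = sqrt(25*(1/15) - 1760621/5) = sqrt(5/3 - 1760621/5) = sqrt(-5281838/15) = I*sqrt(79227570)/15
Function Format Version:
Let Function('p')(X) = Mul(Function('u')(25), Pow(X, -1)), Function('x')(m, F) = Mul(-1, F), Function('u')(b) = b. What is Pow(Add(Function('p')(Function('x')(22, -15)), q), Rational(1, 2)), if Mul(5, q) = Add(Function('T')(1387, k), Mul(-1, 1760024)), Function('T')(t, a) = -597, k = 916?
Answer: Mul(Rational(1, 15), I, Pow(79227570, Rational(1, 2))) ≈ Mul(593.40, I)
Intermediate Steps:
Function('p')(X) = Mul(25, Pow(X, -1))
q = Rational(-1760621, 5) (q = Mul(Rational(1, 5), Add(-597, Mul(-1, 1760024))) = Mul(Rational(1, 5), Add(-597, -1760024)) = Mul(Rational(1, 5), -1760621) = Rational(-1760621, 5) ≈ -3.5212e+5)
Pow(Add(Function('p')(Function('x')(22, -15)), q), Rational(1, 2)) = Pow(Add(Mul(25, Pow(Mul(-1, -15), -1)), Rational(-1760621, 5)), Rational(1, 2)) = Pow(Add(Mul(25, Pow(15, -1)), Rational(-1760621, 5)), Rational(1, 2)) = Pow(Add(Mul(25, Rational(1, 15)), Rational(-1760621, 5)), Rational(1, 2)) = Pow(Add(Rational(5, 3), Rational(-1760621, 5)), Rational(1, 2)) = Pow(Rational(-5281838, 15), Rational(1, 2)) = Mul(Rational(1, 15), I, Pow(79227570, Rational(1, 2)))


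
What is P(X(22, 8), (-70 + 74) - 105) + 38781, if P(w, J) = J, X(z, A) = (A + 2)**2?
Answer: 38680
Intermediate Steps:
X(z, A) = (2 + A)**2
P(X(22, 8), (-70 + 74) - 105) + 38781 = ((-70 + 74) - 105) + 38781 = (4 - 105) + 38781 = -101 + 38781 = 38680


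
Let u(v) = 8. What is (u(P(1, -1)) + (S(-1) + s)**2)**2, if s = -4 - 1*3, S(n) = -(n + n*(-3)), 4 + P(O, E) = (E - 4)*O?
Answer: 7921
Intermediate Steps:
P(O, E) = -4 + O*(-4 + E) (P(O, E) = -4 + (E - 4)*O = -4 + (-4 + E)*O = -4 + O*(-4 + E))
S(n) = 2*n (S(n) = -(n - 3*n) = -(-2)*n = 2*n)
s = -7 (s = -4 - 3 = -7)
(u(P(1, -1)) + (S(-1) + s)**2)**2 = (8 + (2*(-1) - 7)**2)**2 = (8 + (-2 - 7)**2)**2 = (8 + (-9)**2)**2 = (8 + 81)**2 = 89**2 = 7921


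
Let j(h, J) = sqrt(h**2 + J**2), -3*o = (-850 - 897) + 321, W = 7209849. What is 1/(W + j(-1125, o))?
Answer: 64888641/467837290001108 - 3*sqrt(13424101)/467837290001108 ≈ 1.3868e-7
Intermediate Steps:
o = 1426/3 (o = -((-850 - 897) + 321)/3 = -(-1747 + 321)/3 = -1/3*(-1426) = 1426/3 ≈ 475.33)
j(h, J) = sqrt(J**2 + h**2)
1/(W + j(-1125, o)) = 1/(7209849 + sqrt((1426/3)**2 + (-1125)**2)) = 1/(7209849 + sqrt(2033476/9 + 1265625)) = 1/(7209849 + sqrt(13424101/9)) = 1/(7209849 + sqrt(13424101)/3)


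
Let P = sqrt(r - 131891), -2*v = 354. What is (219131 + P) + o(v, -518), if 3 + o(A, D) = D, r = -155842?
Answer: 218610 + I*sqrt(287733) ≈ 2.1861e+5 + 536.41*I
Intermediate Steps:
v = -177 (v = -1/2*354 = -177)
o(A, D) = -3 + D
P = I*sqrt(287733) (P = sqrt(-155842 - 131891) = sqrt(-287733) = I*sqrt(287733) ≈ 536.41*I)
(219131 + P) + o(v, -518) = (219131 + I*sqrt(287733)) + (-3 - 518) = (219131 + I*sqrt(287733)) - 521 = 218610 + I*sqrt(287733)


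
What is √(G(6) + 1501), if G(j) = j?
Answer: √1507 ≈ 38.820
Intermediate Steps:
√(G(6) + 1501) = √(6 + 1501) = √1507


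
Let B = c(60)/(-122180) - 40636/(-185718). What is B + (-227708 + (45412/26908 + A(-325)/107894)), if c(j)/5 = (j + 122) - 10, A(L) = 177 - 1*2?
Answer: -93753504897669608078357/411730319635603878 ≈ -2.2771e+5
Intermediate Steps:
A(L) = 175 (A(L) = 177 - 2 = 175)
c(j) = 560 + 5*j (c(j) = 5*((j + 122) - 10) = 5*((122 + j) - 10) = 5*(112 + j) = 560 + 5*j)
B = 120129725/567275631 (B = (560 + 5*60)/(-122180) - 40636/(-185718) = (560 + 300)*(-1/122180) - 40636*(-1/185718) = 860*(-1/122180) + 20318/92859 = -43/6109 + 20318/92859 = 120129725/567275631 ≈ 0.21177)
B + (-227708 + (45412/26908 + A(-325)/107894)) = 120129725/567275631 + (-227708 + (45412/26908 + 175/107894)) = 120129725/567275631 + (-227708 + (45412*(1/26908) + 175*(1/107894))) = 120129725/567275631 + (-227708 + (11353/6727 + 175/107894)) = 120129725/567275631 + (-227708 + 1226097807/725802938) = 120129725/567275631 - 165269909308297/725802938 = -93753504897669608078357/411730319635603878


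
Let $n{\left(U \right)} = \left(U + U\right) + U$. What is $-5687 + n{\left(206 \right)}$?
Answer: $-5069$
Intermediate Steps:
$n{\left(U \right)} = 3 U$ ($n{\left(U \right)} = 2 U + U = 3 U$)
$-5687 + n{\left(206 \right)} = -5687 + 3 \cdot 206 = -5687 + 618 = -5069$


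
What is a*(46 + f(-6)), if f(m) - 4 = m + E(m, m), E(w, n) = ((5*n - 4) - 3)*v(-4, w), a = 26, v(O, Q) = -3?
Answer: 4030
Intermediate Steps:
E(w, n) = 21 - 15*n (E(w, n) = ((5*n - 4) - 3)*(-3) = ((-4 + 5*n) - 3)*(-3) = (-7 + 5*n)*(-3) = 21 - 15*n)
f(m) = 25 - 14*m (f(m) = 4 + (m + (21 - 15*m)) = 4 + (21 - 14*m) = 25 - 14*m)
a*(46 + f(-6)) = 26*(46 + (25 - 14*(-6))) = 26*(46 + (25 + 84)) = 26*(46 + 109) = 26*155 = 4030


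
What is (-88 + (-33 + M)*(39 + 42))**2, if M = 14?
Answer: 2647129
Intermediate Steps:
(-88 + (-33 + M)*(39 + 42))**2 = (-88 + (-33 + 14)*(39 + 42))**2 = (-88 - 19*81)**2 = (-88 - 1539)**2 = (-1627)**2 = 2647129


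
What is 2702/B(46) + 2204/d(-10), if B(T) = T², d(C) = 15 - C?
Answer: 2365607/26450 ≈ 89.437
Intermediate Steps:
2702/B(46) + 2204/d(-10) = 2702/(46²) + 2204/(15 - 1*(-10)) = 2702/2116 + 2204/(15 + 10) = 2702*(1/2116) + 2204/25 = 1351/1058 + 2204*(1/25) = 1351/1058 + 2204/25 = 2365607/26450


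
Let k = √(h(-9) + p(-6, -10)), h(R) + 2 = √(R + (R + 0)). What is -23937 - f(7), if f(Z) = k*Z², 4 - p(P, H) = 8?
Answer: -23937 - 49*√(-6 + 3*I*√2) ≈ -23977.0 - 126.59*I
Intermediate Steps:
h(R) = -2 + √2*√R (h(R) = -2 + √(R + (R + 0)) = -2 + √(R + R) = -2 + √(2*R) = -2 + √2*√R)
p(P, H) = -4 (p(P, H) = 4 - 1*8 = 4 - 8 = -4)
k = √(-6 + 3*I*√2) (k = √((-2 + √2*√(-9)) - 4) = √((-2 + √2*(3*I)) - 4) = √((-2 + 3*I*√2) - 4) = √(-6 + 3*I*√2) ≈ 0.82112 + 2.5835*I)
f(Z) = Z²*√(-6 + 3*I*√2) (f(Z) = √(-6 + 3*I*√2)*Z² = Z²*√(-6 + 3*I*√2))
-23937 - f(7) = -23937 - 7²*√(-6 + 3*I*√2) = -23937 - 49*√(-6 + 3*I*√2)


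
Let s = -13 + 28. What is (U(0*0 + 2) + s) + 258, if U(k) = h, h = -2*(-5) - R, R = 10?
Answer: 273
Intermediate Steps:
h = 0 (h = -2*(-5) - 1*10 = 10 - 10 = 0)
s = 15
U(k) = 0
(U(0*0 + 2) + s) + 258 = (0 + 15) + 258 = 15 + 258 = 273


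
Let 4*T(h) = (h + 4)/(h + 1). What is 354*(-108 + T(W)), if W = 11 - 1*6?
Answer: -152397/4 ≈ -38099.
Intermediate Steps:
W = 5 (W = 11 - 6 = 5)
T(h) = (4 + h)/(4*(1 + h)) (T(h) = ((h + 4)/(h + 1))/4 = ((4 + h)/(1 + h))/4 = (4 + h)/(4*(1 + h)))
354*(-108 + T(W)) = 354*(-108 + (4 + 5)/(4*(1 + 5))) = 354*(-108 + (1/4)*9/6) = 354*(-108 + (1/4)*(1/6)*9) = 354*(-108 + 3/8) = 354*(-861/8) = -152397/4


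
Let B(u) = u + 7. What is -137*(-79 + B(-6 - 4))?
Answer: 11234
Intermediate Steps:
B(u) = 7 + u
-137*(-79 + B(-6 - 4)) = -137*(-79 + (7 + (-6 - 4))) = -137*(-79 + (7 - 10)) = -137*(-79 - 3) = -137*(-82) = 11234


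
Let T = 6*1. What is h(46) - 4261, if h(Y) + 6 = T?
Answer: -4261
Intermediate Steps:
T = 6
h(Y) = 0 (h(Y) = -6 + 6 = 0)
h(46) - 4261 = 0 - 4261 = -4261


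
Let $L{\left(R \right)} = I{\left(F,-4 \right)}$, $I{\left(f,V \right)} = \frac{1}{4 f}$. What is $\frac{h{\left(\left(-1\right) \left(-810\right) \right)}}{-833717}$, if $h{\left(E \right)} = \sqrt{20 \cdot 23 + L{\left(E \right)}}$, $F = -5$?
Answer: $- \frac{\sqrt{45995}}{8337170} \approx -2.5724 \cdot 10^{-5}$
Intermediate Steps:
$I{\left(f,V \right)} = \frac{1}{4 f}$
$L{\left(R \right)} = - \frac{1}{20}$ ($L{\left(R \right)} = \frac{1}{4 \left(-5\right)} = \frac{1}{4} \left(- \frac{1}{5}\right) = - \frac{1}{20}$)
$h{\left(E \right)} = \frac{\sqrt{45995}}{10}$ ($h{\left(E \right)} = \sqrt{20 \cdot 23 - \frac{1}{20}} = \sqrt{460 - \frac{1}{20}} = \sqrt{\frac{9199}{20}} = \frac{\sqrt{45995}}{10}$)
$\frac{h{\left(\left(-1\right) \left(-810\right) \right)}}{-833717} = \frac{\frac{1}{10} \sqrt{45995}}{-833717} = \frac{\sqrt{45995}}{10} \left(- \frac{1}{833717}\right) = - \frac{\sqrt{45995}}{8337170}$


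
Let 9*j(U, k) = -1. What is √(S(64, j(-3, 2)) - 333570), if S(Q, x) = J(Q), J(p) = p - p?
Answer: I*√333570 ≈ 577.55*I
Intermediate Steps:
J(p) = 0
j(U, k) = -⅑ (j(U, k) = (⅑)*(-1) = -⅑)
S(Q, x) = 0
√(S(64, j(-3, 2)) - 333570) = √(0 - 333570) = √(-333570) = I*√333570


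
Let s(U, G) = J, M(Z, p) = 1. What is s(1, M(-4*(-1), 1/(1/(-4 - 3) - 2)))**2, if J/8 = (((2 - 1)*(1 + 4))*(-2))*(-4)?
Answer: 102400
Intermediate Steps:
J = 320 (J = 8*((((2 - 1)*(1 + 4))*(-2))*(-4)) = 8*(((1*5)*(-2))*(-4)) = 8*((5*(-2))*(-4)) = 8*(-10*(-4)) = 8*40 = 320)
s(U, G) = 320
s(1, M(-4*(-1), 1/(1/(-4 - 3) - 2)))**2 = 320**2 = 102400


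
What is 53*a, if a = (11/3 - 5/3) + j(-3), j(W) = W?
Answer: -53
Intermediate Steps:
a = -1 (a = (11/3 - 5/3) - 3 = 2 - 3 = -1)
53*a = 53*(-1) = -53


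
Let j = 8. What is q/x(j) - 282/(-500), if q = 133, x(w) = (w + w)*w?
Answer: 25649/16000 ≈ 1.6031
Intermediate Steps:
x(w) = 2*w² (x(w) = (2*w)*w = 2*w²)
q/x(j) - 282/(-500) = 133/((2*8²)) - 282/(-500) = 133/((2*64)) - 282*(-1/500) = 133/128 + 141/250 = 25649/16000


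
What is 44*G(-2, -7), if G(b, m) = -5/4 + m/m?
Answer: -11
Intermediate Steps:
G(b, m) = -¼ (G(b, m) = -5*¼ + 1 = -5/4 + 1 = -¼)
44*G(-2, -7) = 44*(-¼) = -11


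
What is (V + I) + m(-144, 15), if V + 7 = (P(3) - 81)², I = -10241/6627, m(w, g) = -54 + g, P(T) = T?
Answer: 40003585/6627 ≈ 6036.5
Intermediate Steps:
I = -10241/6627 (I = -10241*1/6627 = -10241/6627 ≈ -1.5453)
V = 6077 (V = -7 + (3 - 81)² = -7 + (-78)² = -7 + 6084 = 6077)
(V + I) + m(-144, 15) = (6077 - 10241/6627) + (-54 + 15) = 40262038/6627 - 39 = 40003585/6627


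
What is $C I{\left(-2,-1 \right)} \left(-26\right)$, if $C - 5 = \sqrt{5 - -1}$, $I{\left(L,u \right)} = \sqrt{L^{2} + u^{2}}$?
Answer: $26 \sqrt{5} \left(-5 - \sqrt{6}\right) \approx -433.1$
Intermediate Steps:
$C = 5 + \sqrt{6}$ ($C = 5 + \sqrt{5 - -1} = 5 + \sqrt{5 + \left(-10 + 11\right)} = 5 + \sqrt{5 + 1} = 5 + \sqrt{6} \approx 7.4495$)
$C I{\left(-2,-1 \right)} \left(-26\right) = \left(5 + \sqrt{6}\right) \sqrt{\left(-2\right)^{2} + \left(-1\right)^{2}} \left(-26\right) = \left(5 + \sqrt{6}\right) \sqrt{4 + 1} \left(-26\right) = \left(5 + \sqrt{6}\right) \sqrt{5} \left(-26\right) = \sqrt{5} \left(5 + \sqrt{6}\right) \left(-26\right) = - 26 \sqrt{5} \left(5 + \sqrt{6}\right)$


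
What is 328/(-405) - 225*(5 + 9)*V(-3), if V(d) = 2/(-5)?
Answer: 509972/405 ≈ 1259.2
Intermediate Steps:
V(d) = -⅖ (V(d) = 2*(-⅕) = -⅖)
328/(-405) - 225*(5 + 9)*V(-3) = 328/(-405) - 225*(5 + 9)*(-2)/5 = 328*(-1/405) - 3150*(-2)/5 = -328/405 - 225*(-28/5) = -328/405 + 1260 = 509972/405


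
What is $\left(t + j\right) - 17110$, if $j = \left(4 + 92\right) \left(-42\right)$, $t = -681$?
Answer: $-21823$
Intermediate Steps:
$j = -4032$ ($j = 96 \left(-42\right) = -4032$)
$\left(t + j\right) - 17110 = \left(-681 - 4032\right) - 17110 = -4713 - 17110 = -21823$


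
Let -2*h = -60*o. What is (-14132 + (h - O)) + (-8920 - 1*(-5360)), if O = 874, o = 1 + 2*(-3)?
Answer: -18716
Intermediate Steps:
o = -5 (o = 1 - 6 = -5)
h = -150 (h = -(-30)*(-5) = -1/2*300 = -150)
(-14132 + (h - O)) + (-8920 - 1*(-5360)) = (-14132 + (-150 - 1*874)) + (-8920 - 1*(-5360)) = (-14132 + (-150 - 874)) + (-8920 + 5360) = (-14132 - 1024) - 3560 = -15156 - 3560 = -18716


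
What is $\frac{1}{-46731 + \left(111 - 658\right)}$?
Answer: $- \frac{1}{47278} \approx -2.1151 \cdot 10^{-5}$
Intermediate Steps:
$\frac{1}{-46731 + \left(111 - 658\right)} = \frac{1}{-46731 - 547} = \frac{1}{-47278} = - \frac{1}{47278}$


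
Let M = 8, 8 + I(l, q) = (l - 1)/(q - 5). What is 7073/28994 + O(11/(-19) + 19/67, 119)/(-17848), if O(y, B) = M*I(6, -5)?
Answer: 8013156/32342807 ≈ 0.24776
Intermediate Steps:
I(l, q) = -8 + (-1 + l)/(-5 + q) (I(l, q) = -8 + (l - 1)/(q - 5) = -8 + (-1 + l)/(-5 + q))
O(y, B) = -68 (O(y, B) = 8*((39 + 6 - 8*(-5))/(-5 - 5)) = 8*((39 + 6 + 40)/(-10)) = 8*(-⅒*85) = 8*(-17/2) = -68)
7073/28994 + O(11/(-19) + 19/67, 119)/(-17848) = 7073/28994 - 68/(-17848) = 7073*(1/28994) - 68*(-1/17848) = 7073/28994 + 17/4462 = 8013156/32342807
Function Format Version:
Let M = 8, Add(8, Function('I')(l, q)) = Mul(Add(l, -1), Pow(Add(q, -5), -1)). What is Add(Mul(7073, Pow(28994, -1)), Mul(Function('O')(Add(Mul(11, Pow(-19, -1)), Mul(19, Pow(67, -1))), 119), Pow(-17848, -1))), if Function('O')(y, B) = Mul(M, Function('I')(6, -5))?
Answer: Rational(8013156, 32342807) ≈ 0.24776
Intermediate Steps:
Function('I')(l, q) = Add(-8, Mul(Pow(Add(-5, q), -1), Add(-1, l))) (Function('I')(l, q) = Add(-8, Mul(Add(l, -1), Pow(Add(q, -5), -1))) = Add(-8, Mul(Add(-1, l), Pow(Add(-5, q), -1))) = Add(-8, Mul(Pow(Add(-5, q), -1), Add(-1, l))))
Function('O')(y, B) = -68 (Function('O')(y, B) = Mul(8, Mul(Pow(Add(-5, -5), -1), Add(39, 6, Mul(-8, -5)))) = Mul(8, Mul(Pow(-10, -1), Add(39, 6, 40))) = Mul(8, Mul(Rational(-1, 10), 85)) = Mul(8, Rational(-17, 2)) = -68)
Add(Mul(7073, Pow(28994, -1)), Mul(Function('O')(Add(Mul(11, Pow(-19, -1)), Mul(19, Pow(67, -1))), 119), Pow(-17848, -1))) = Add(Mul(7073, Pow(28994, -1)), Mul(-68, Pow(-17848, -1))) = Add(Mul(7073, Rational(1, 28994)), Mul(-68, Rational(-1, 17848))) = Add(Rational(7073, 28994), Rational(17, 4462)) = Rational(8013156, 32342807)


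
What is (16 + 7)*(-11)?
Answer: -253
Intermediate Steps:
(16 + 7)*(-11) = 23*(-11) = -253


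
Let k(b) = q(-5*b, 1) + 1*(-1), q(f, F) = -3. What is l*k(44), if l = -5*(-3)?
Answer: -60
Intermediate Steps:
l = 15
k(b) = -4 (k(b) = -3 + 1*(-1) = -3 - 1 = -4)
l*k(44) = 15*(-4) = -60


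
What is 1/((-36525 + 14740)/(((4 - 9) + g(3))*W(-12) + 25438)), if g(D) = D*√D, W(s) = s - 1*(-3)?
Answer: -25483/21785 + 27*√3/21785 ≈ -1.1676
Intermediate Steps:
W(s) = 3 + s (W(s) = s + 3 = 3 + s)
g(D) = D^(3/2)
1/((-36525 + 14740)/(((4 - 9) + g(3))*W(-12) + 25438)) = 1/((-36525 + 14740)/(((4 - 9) + 3^(3/2))*(3 - 12) + 25438)) = 1/(-21785/((-5 + 3*√3)*(-9) + 25438)) = 1/(-21785/((45 - 27*√3) + 25438)) = 1/(-21785/(25483 - 27*√3)) = -25483/21785 + 27*√3/21785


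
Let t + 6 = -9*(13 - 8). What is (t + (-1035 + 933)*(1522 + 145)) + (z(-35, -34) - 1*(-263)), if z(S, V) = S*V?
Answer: -168632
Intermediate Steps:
t = -51 (t = -6 - 9*(13 - 8) = -6 - 9*5 = -6 - 45 = -51)
(t + (-1035 + 933)*(1522 + 145)) + (z(-35, -34) - 1*(-263)) = (-51 + (-1035 + 933)*(1522 + 145)) + (-35*(-34) - 1*(-263)) = (-51 - 102*1667) + (1190 + 263) = (-51 - 170034) + 1453 = -170085 + 1453 = -168632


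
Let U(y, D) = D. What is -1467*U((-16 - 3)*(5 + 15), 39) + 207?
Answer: -57006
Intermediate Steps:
-1467*U((-16 - 3)*(5 + 15), 39) + 207 = -1467*39 + 207 = -57213 + 207 = -57006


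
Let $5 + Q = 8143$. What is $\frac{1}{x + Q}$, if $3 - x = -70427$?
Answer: $\frac{1}{78568} \approx 1.2728 \cdot 10^{-5}$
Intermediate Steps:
$Q = 8138$ ($Q = -5 + 8143 = 8138$)
$x = 70430$ ($x = 3 - -70427 = 3 + 70427 = 70430$)
$\frac{1}{x + Q} = \frac{1}{70430 + 8138} = \frac{1}{78568}$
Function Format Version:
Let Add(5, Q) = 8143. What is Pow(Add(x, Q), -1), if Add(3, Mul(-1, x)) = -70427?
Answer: Rational(1, 78568) ≈ 1.2728e-5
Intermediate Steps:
Q = 8138 (Q = Add(-5, 8143) = 8138)
x = 70430 (x = Add(3, Mul(-1, -70427)) = Add(3, 70427) = 70430)
Pow(Add(x, Q), -1) = Pow(Add(70430, 8138), -1) = Pow(78568, -1) = Rational(1, 78568)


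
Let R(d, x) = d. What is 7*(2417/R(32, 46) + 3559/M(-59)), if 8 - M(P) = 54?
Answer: -9471/736 ≈ -12.868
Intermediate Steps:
M(P) = -46 (M(P) = 8 - 1*54 = 8 - 54 = -46)
7*(2417/R(32, 46) + 3559/M(-59)) = 7*(2417/32 + 3559/(-46)) = 7*(2417*(1/32) + 3559*(-1/46)) = 7*(2417/32 - 3559/46) = 7*(-1353/736) = -9471/736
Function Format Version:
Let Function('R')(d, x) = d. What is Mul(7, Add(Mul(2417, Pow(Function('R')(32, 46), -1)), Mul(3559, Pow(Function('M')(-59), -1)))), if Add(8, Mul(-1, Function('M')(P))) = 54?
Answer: Rational(-9471, 736) ≈ -12.868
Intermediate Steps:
Function('M')(P) = -46 (Function('M')(P) = Add(8, Mul(-1, 54)) = Add(8, -54) = -46)
Mul(7, Add(Mul(2417, Pow(Function('R')(32, 46), -1)), Mul(3559, Pow(Function('M')(-59), -1)))) = Mul(7, Add(Mul(2417, Pow(32, -1)), Mul(3559, Pow(-46, -1)))) = Mul(7, Add(Mul(2417, Rational(1, 32)), Mul(3559, Rational(-1, 46)))) = Mul(7, Add(Rational(2417, 32), Rational(-3559, 46))) = Mul(7, Rational(-1353, 736)) = Rational(-9471, 736)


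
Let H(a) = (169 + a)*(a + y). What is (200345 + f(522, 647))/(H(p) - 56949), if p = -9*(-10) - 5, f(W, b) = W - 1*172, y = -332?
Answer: -200695/119687 ≈ -1.6768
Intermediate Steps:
f(W, b) = -172 + W (f(W, b) = W - 172 = -172 + W)
p = 85 (p = 90 - 5 = 85)
H(a) = (-332 + a)*(169 + a) (H(a) = (169 + a)*(a - 332) = (169 + a)*(-332 + a) = (-332 + a)*(169 + a))
(200345 + f(522, 647))/(H(p) - 56949) = (200345 + (-172 + 522))/((-56108 + 85**2 - 163*85) - 56949) = (200345 + 350)/((-56108 + 7225 - 13855) - 56949) = 200695/(-62738 - 56949) = 200695/(-119687) = 200695*(-1/119687) = -200695/119687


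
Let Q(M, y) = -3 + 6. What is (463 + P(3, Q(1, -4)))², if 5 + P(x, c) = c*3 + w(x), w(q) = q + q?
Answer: 223729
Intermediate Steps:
w(q) = 2*q
Q(M, y) = 3
P(x, c) = -5 + 2*x + 3*c (P(x, c) = -5 + (c*3 + 2*x) = -5 + (3*c + 2*x) = -5 + (2*x + 3*c) = -5 + 2*x + 3*c)
(463 + P(3, Q(1, -4)))² = (463 + (-5 + 2*3 + 3*3))² = (463 + (-5 + 6 + 9))² = (463 + 10)² = 473² = 223729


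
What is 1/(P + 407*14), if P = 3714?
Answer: 1/9412 ≈ 0.00010625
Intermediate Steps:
1/(P + 407*14) = 1/(3714 + 407*14) = 1/(3714 + 5698) = 1/9412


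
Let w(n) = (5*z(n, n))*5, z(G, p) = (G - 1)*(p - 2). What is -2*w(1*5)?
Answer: -600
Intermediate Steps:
z(G, p) = (-1 + G)*(-2 + p)
w(n) = 50 - 75*n + 25*n**2 (w(n) = (5*(2 - n - 2*n + n*n))*5 = (5*(2 - n - 2*n + n**2))*5 = (5*(2 + n**2 - 3*n))*5 = (10 - 15*n + 5*n**2)*5 = 50 - 75*n + 25*n**2)
-2*w(1*5) = -2*(50 - 75*5 + 25*(1*5)**2) = -2*(50 - 75*5 + 25*5**2) = -2*(50 - 375 + 25*25) = -2*(50 - 375 + 625) = -2*300 = -600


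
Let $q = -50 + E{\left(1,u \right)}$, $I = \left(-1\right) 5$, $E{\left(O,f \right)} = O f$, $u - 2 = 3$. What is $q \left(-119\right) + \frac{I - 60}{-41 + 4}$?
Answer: $\frac{198200}{37} \approx 5356.8$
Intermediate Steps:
$u = 5$ ($u = 2 + 3 = 5$)
$I = -5$
$q = -45$ ($q = -50 + 1 \cdot 5 = -50 + 5 = -45$)
$q \left(-119\right) + \frac{I - 60}{-41 + 4} = \left(-45\right) \left(-119\right) + \frac{-5 - 60}{-41 + 4} = 5355 - \frac{65}{-37} = 5355 - - \frac{65}{37} = 5355 + \frac{65}{37} = \frac{198200}{37}$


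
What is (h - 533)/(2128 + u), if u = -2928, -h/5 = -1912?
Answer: -9027/800 ≈ -11.284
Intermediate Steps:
h = 9560 (h = -5*(-1912) = 9560)
(h - 533)/(2128 + u) = (9560 - 533)/(2128 - 2928) = 9027/(-800) = 9027*(-1/800) = -9027/800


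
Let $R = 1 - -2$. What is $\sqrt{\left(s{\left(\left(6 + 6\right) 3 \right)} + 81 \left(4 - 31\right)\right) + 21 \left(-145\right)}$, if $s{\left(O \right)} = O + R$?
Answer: $3 i \sqrt{577} \approx 72.063 i$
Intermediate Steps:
$R = 3$ ($R = 1 + 2 = 3$)
$s{\left(O \right)} = 3 + O$ ($s{\left(O \right)} = O + 3 = 3 + O$)
$\sqrt{\left(s{\left(\left(6 + 6\right) 3 \right)} + 81 \left(4 - 31\right)\right) + 21 \left(-145\right)} = \sqrt{\left(\left(3 + \left(6 + 6\right) 3\right) + 81 \left(4 - 31\right)\right) + 21 \left(-145\right)} = \sqrt{\left(\left(3 + 12 \cdot 3\right) + 81 \left(4 - 31\right)\right) - 3045} = \sqrt{\left(\left(3 + 36\right) + 81 \left(-27\right)\right) - 3045} = \sqrt{\left(39 - 2187\right) - 3045} = \sqrt{-2148 - 3045} = \sqrt{-5193} = 3 i \sqrt{577}$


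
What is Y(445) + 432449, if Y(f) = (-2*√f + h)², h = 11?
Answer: 434350 - 44*√445 ≈ 4.3342e+5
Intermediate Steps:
Y(f) = (11 - 2*√f)² (Y(f) = (-2*√f + 11)² = (11 - 2*√f)²)
Y(445) + 432449 = (-11 + 2*√445)² + 432449 = 432449 + (-11 + 2*√445)²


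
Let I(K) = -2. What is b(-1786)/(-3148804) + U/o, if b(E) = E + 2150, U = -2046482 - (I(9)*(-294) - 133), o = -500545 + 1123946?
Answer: -1611407582828/490741890601 ≈ -3.2836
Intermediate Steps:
o = 623401
U = -2046937 (U = -2046482 - (-2*(-294) - 133) = -2046482 - (588 - 133) = -2046482 - 1*455 = -2046482 - 455 = -2046937)
b(E) = 2150 + E
b(-1786)/(-3148804) + U/o = (2150 - 1786)/(-3148804) - 2046937/623401 = 364*(-1/3148804) - 2046937*1/623401 = -91/787201 - 2046937/623401 = -1611407582828/490741890601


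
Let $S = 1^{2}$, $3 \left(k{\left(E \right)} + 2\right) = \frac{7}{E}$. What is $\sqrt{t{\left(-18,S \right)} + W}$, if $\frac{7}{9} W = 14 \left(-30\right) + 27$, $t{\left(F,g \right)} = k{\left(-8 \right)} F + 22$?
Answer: $\frac{i \sqrt{86639}}{14} \approx 21.025 i$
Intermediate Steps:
$k{\left(E \right)} = -2 + \frac{7}{3 E}$ ($k{\left(E \right)} = -2 + \frac{7 \frac{1}{E}}{3} = -2 + \frac{7}{3 E}$)
$S = 1$
$t{\left(F,g \right)} = 22 - \frac{55 F}{24}$ ($t{\left(F,g \right)} = \left(-2 + \frac{7}{3 \left(-8\right)}\right) F + 22 = \left(-2 + \frac{7}{3} \left(- \frac{1}{8}\right)\right) F + 22 = \left(-2 - \frac{7}{24}\right) F + 22 = - \frac{55 F}{24} + 22 = 22 - \frac{55 F}{24}$)
$W = - \frac{3537}{7}$ ($W = \frac{9 \left(14 \left(-30\right) + 27\right)}{7} = \frac{9 \left(-420 + 27\right)}{7} = \frac{9}{7} \left(-393\right) = - \frac{3537}{7} \approx -505.29$)
$\sqrt{t{\left(-18,S \right)} + W} = \sqrt{\left(22 - - \frac{165}{4}\right) - \frac{3537}{7}} = \sqrt{\left(22 + \frac{165}{4}\right) - \frac{3537}{7}} = \sqrt{\frac{253}{4} - \frac{3537}{7}} = \sqrt{- \frac{12377}{28}} = \frac{i \sqrt{86639}}{14}$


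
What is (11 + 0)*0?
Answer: 0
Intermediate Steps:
(11 + 0)*0 = 11*0 = 0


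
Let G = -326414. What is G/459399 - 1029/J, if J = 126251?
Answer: -41682815485/57999583149 ≈ -0.71867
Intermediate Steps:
G/459399 - 1029/J = -326414/459399 - 1029/126251 = -41682815485/57999583149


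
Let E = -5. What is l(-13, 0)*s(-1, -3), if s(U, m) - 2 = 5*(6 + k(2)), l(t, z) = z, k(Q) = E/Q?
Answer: 0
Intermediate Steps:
k(Q) = -5/Q
s(U, m) = 39/2 (s(U, m) = 2 + 5*(6 - 5/2) = 2 + 5*(7/2) = 2 + 35/2 = 39/2)
l(-13, 0)*s(-1, -3) = 0*(39/2) = 0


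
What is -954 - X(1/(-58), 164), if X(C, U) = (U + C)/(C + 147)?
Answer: -8142361/8525 ≈ -955.12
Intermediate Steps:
X(C, U) = (C + U)/(147 + C)
-954 - X(1/(-58), 164) = -954 - (1/(-58) + 164)/(147 + 1/(-58)) = -954 - (-1/58 + 164)/(147 - 1/58) = -954 - 9511/(8525/58*58) = -954 - 58*9511/(8525*58) = -954 - 1*9511/8525 = -954 - 9511/8525 = -8142361/8525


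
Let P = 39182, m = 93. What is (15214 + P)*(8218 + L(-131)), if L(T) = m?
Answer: 452085156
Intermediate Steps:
L(T) = 93
(15214 + P)*(8218 + L(-131)) = (15214 + 39182)*(8218 + 93) = 54396*8311 = 452085156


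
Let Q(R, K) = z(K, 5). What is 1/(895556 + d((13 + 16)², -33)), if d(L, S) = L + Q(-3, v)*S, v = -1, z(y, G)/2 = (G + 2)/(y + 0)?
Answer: 1/896859 ≈ 1.1150e-6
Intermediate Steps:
z(y, G) = 2*(2 + G)/y (z(y, G) = 2*((G + 2)/(y + 0)) = 2*((2 + G)/y) = 2*(2 + G)/y)
Q(R, K) = 14/K (Q(R, K) = 2*(2 + 5)/K = 2*7/K = 14/K)
d(L, S) = L - 14*S (d(L, S) = L + (14/(-1))*S = L + (14*(-1))*S = L - 14*S)
1/(895556 + d((13 + 16)², -33)) = 1/(895556 + ((13 + 16)² - 14*(-33))) = 1/(895556 + (29² + 462)) = 1/(895556 + (841 + 462)) = 1/(895556 + 1303) = 1/896859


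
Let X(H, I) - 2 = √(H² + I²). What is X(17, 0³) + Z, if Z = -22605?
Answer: -22586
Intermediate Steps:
X(H, I) = 2 + √(H² + I²)
X(17, 0³) + Z = (2 + √(17² + (0³)²)) - 22605 = (2 + √(289 + 0²)) - 22605 = (2 + √(289 + 0)) - 22605 = (2 + √289) - 22605 = (2 + 17) - 22605 = 19 - 22605 = -22586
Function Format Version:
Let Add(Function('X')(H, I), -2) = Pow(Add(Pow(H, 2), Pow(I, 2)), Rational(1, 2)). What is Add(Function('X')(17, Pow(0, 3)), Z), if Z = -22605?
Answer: -22586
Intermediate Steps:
Function('X')(H, I) = Add(2, Pow(Add(Pow(H, 2), Pow(I, 2)), Rational(1, 2)))
Add(Function('X')(17, Pow(0, 3)), Z) = Add(Add(2, Pow(Add(Pow(17, 2), Pow(Pow(0, 3), 2)), Rational(1, 2))), -22605) = Add(Add(2, Pow(Add(289, Pow(0, 2)), Rational(1, 2))), -22605) = Add(Add(2, Pow(Add(289, 0), Rational(1, 2))), -22605) = Add(Add(2, Pow(289, Rational(1, 2))), -22605) = Add(Add(2, 17), -22605) = Add(19, -22605) = -22586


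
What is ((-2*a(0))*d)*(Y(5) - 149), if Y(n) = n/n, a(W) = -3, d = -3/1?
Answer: 2664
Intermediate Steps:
d = -3 (d = -3*1 = -3)
Y(n) = 1
((-2*a(0))*d)*(Y(5) - 149) = (-2*(-3)*(-3))*(1 - 149) = (6*(-3))*(-148) = -18*(-148) = 2664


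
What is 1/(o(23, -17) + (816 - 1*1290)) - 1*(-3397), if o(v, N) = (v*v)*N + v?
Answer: 32081267/9444 ≈ 3397.0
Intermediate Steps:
o(v, N) = v + N*v² (o(v, N) = v²*N + v = N*v² + v = v + N*v²)
1/(o(23, -17) + (816 - 1*1290)) - 1*(-3397) = 1/(23*(1 - 17*23) + (816 - 1*1290)) - 1*(-3397) = 1/(23*(1 - 391) + (816 - 1290)) + 3397 = 1/(23*(-390) - 474) + 3397 = 1/(-8970 - 474) + 3397 = 1/(-9444) + 3397 = -1/9444 + 3397 = 32081267/9444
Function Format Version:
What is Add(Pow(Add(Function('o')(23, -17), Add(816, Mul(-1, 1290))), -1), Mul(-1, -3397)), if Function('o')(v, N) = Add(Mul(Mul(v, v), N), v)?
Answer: Rational(32081267, 9444) ≈ 3397.0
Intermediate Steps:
Function('o')(v, N) = Add(v, Mul(N, Pow(v, 2))) (Function('o')(v, N) = Add(Mul(Pow(v, 2), N), v) = Add(Mul(N, Pow(v, 2)), v) = Add(v, Mul(N, Pow(v, 2))))
Add(Pow(Add(Function('o')(23, -17), Add(816, Mul(-1, 1290))), -1), Mul(-1, -3397)) = Add(Pow(Add(Mul(23, Add(1, Mul(-17, 23))), Add(816, Mul(-1, 1290))), -1), Mul(-1, -3397)) = Add(Pow(Add(Mul(23, Add(1, -391)), Add(816, -1290)), -1), 3397) = Add(Pow(Add(Mul(23, -390), -474), -1), 3397) = Add(Pow(Add(-8970, -474), -1), 3397) = Add(Pow(-9444, -1), 3397) = Add(Rational(-1, 9444), 3397) = Rational(32081267, 9444)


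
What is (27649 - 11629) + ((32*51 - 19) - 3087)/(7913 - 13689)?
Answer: 46266497/2888 ≈ 16020.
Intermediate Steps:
(27649 - 11629) + ((32*51 - 19) - 3087)/(7913 - 13689) = 16020 + ((1632 - 19) - 3087)/(-5776) = 16020 + (1613 - 3087)*(-1/5776) = 16020 - 1474*(-1/5776) = 16020 + 737/2888 = 46266497/2888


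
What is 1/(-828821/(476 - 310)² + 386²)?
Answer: 27556/4104904955 ≈ 6.7129e-6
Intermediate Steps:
1/(-828821/(476 - 310)² + 386²) = 1/(-828821/(166²) + 148996) = 1/(-828821/27556 + 148996) = 1/(4104904955/27556) = 27556/4104904955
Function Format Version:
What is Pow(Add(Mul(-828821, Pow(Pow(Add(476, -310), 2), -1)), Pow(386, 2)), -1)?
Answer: Rational(27556, 4104904955) ≈ 6.7129e-6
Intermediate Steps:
Pow(Add(Mul(-828821, Pow(Pow(Add(476, -310), 2), -1)), Pow(386, 2)), -1) = Pow(Add(Mul(-828821, Pow(Pow(166, 2), -1)), 148996), -1) = Pow(Add(Mul(-828821, Pow(27556, -1)), 148996), -1) = Pow(Add(Mul(-828821, Rational(1, 27556)), 148996), -1) = Pow(Add(Rational(-828821, 27556), 148996), -1) = Pow(Rational(4104904955, 27556), -1) = Rational(27556, 4104904955)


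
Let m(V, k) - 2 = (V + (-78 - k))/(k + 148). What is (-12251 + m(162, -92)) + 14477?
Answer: 15618/7 ≈ 2231.1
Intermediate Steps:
m(V, k) = 2 + (-78 + V - k)/(148 + k) (m(V, k) = 2 + (V + (-78 - k))/(k + 148) = 2 + (-78 + V - k)/(148 + k))
(-12251 + m(162, -92)) + 14477 = (-12251 + (218 + 162 - 92)/(148 - 92)) + 14477 = (-12251 + 288/56) + 14477 = (-12251 + (1/56)*288) + 14477 = (-12251 + 36/7) + 14477 = -85721/7 + 14477 = 15618/7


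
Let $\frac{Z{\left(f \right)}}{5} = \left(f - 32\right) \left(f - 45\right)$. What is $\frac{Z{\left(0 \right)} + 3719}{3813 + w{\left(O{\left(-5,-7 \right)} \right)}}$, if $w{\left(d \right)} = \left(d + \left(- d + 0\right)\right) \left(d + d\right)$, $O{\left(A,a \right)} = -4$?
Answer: $\frac{10919}{3813} \approx 2.8636$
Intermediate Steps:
$Z{\left(f \right)} = 5 \left(-45 + f\right) \left(-32 + f\right)$ ($Z{\left(f \right)} = 5 \left(f - 32\right) \left(f - 45\right) = 5 \left(-32 + f\right) \left(-45 + f\right) = 5 \left(-45 + f\right) \left(-32 + f\right)$)
$w{\left(d \right)} = 0$ ($w{\left(d \right)} = \left(d - d\right) 2 d = 0 \cdot 2 d = 0$)
$\frac{Z{\left(0 \right)} + 3719}{3813 + w{\left(O{\left(-5,-7 \right)} \right)}} = \frac{\left(7200 - 0 + 5 \cdot 0^{2}\right) + 3719}{3813 + 0} = \frac{\left(7200 + 0 + 5 \cdot 0\right) + 3719}{3813} = \left(\left(7200 + 0 + 0\right) + 3719\right) \frac{1}{3813} = \left(7200 + 3719\right) \frac{1}{3813} = 10919 \cdot \frac{1}{3813} = \frac{10919}{3813}$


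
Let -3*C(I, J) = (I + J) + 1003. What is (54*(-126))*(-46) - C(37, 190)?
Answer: 313394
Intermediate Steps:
C(I, J) = -1003/3 - I/3 - J/3 (C(I, J) = -((I + J) + 1003)/3 = -(1003 + I + J)/3 = -1003/3 - I/3 - J/3)
(54*(-126))*(-46) - C(37, 190) = (54*(-126))*(-46) - (-1003/3 - ⅓*37 - ⅓*190) = -6804*(-46) - (-1003/3 - 37/3 - 190/3) = 312984 - 1*(-410) = 312984 + 410 = 313394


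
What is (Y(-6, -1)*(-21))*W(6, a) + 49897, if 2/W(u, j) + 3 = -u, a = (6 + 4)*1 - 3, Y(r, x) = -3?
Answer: 49883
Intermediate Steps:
a = 7 (a = 10*1 - 3 = 10 - 3 = 7)
W(u, j) = 2/(-3 - u)
(Y(-6, -1)*(-21))*W(6, a) + 49897 = (-3*(-21))*(-2/(3 + 6)) + 49897 = 63*(-2/9) + 49897 = -14 + 49897 = 49883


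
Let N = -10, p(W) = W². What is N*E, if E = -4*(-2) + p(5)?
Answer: -330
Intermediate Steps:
E = 33 (E = -4*(-2) + 5² = 8 + 25 = 33)
N*E = -10*33 = -330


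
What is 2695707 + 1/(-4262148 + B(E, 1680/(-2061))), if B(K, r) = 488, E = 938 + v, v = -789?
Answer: 11488186693619/4261660 ≈ 2.6957e+6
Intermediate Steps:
E = 149 (E = 938 - 789 = 149)
2695707 + 1/(-4262148 + B(E, 1680/(-2061))) = 2695707 + 1/(-4262148 + 488) = 2695707 + 1/(-4261660) = 2695707 - 1/4261660 = 11488186693619/4261660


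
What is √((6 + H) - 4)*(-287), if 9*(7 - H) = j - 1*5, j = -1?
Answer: -287*√87/3 ≈ -892.32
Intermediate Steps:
H = 23/3 (H = 7 - (-1 - 1*5)/9 = 7 - (-1 - 5)/9 = 7 - ⅑*(-6) = 7 + ⅔ = 23/3 ≈ 7.6667)
√((6 + H) - 4)*(-287) = √((6 + 23/3) - 4)*(-287) = √(41/3 - 4)*(-287) = √(29/3)*(-287) = (√87/3)*(-287) = -287*√87/3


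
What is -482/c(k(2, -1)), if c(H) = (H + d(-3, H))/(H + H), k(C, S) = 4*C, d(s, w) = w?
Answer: -482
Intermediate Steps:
c(H) = 1 (c(H) = (H + H)/(H + H) = (2*H)/((2*H)) = (2*H)*(1/(2*H)) = 1)
-482/c(k(2, -1)) = -482/1 = -482*1 = -482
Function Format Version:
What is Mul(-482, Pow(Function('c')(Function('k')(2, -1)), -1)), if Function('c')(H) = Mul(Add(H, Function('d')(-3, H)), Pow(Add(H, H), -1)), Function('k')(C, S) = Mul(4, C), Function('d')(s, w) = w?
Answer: -482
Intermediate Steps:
Function('c')(H) = 1 (Function('c')(H) = Mul(Add(H, H), Pow(Add(H, H), -1)) = Mul(Mul(2, H), Pow(Mul(2, H), -1)) = Mul(Mul(2, H), Mul(Rational(1, 2), Pow(H, -1))) = 1)
Mul(-482, Pow(Function('c')(Function('k')(2, -1)), -1)) = Mul(-482, Pow(1, -1)) = Mul(-482, 1) = -482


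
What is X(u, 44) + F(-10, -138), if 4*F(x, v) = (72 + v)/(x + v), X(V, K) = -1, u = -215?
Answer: -263/296 ≈ -0.88851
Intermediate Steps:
F(x, v) = (72 + v)/(4*(v + x)) (F(x, v) = ((72 + v)/(x + v))/4 = ((72 + v)/(v + x))/4 = (72 + v)/(4*(v + x)))
X(u, 44) + F(-10, -138) = -1 + (18 + (¼)*(-138))/(-138 - 10) = -1 + (18 - 69/2)/(-148) = -1 - 1/148*(-33/2) = -1 + 33/296 = -263/296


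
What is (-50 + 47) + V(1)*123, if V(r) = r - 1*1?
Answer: -3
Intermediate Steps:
V(r) = -1 + r (V(r) = r - 1 = -1 + r)
(-50 + 47) + V(1)*123 = (-50 + 47) + (-1 + 1)*123 = -3 + 0*123 = -3 + 0 = -3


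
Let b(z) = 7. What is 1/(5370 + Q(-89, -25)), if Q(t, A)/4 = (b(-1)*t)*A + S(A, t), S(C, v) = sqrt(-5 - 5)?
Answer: 6767/457922906 - I*sqrt(10)/1144807265 ≈ 1.4778e-5 - 2.7623e-9*I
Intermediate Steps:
S(C, v) = I*sqrt(10) (S(C, v) = sqrt(-10) = I*sqrt(10))
Q(t, A) = 4*I*sqrt(10) + 28*A*t (Q(t, A) = 4*((7*t)*A + I*sqrt(10)) = 4*(7*A*t + I*sqrt(10)) = 4*(I*sqrt(10) + 7*A*t) = 4*I*sqrt(10) + 28*A*t)
1/(5370 + Q(-89, -25)) = 1/(5370 + (4*I*sqrt(10) + 28*(-25)*(-89))) = 1/(5370 + (4*I*sqrt(10) + 62300)) = 1/(5370 + (62300 + 4*I*sqrt(10))) = 1/(67670 + 4*I*sqrt(10))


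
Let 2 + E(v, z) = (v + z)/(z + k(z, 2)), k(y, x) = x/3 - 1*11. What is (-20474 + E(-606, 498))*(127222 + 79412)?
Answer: -6190075227408/1463 ≈ -4.2311e+9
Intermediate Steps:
k(y, x) = -11 + x/3 (k(y, x) = x*(⅓) - 11 = x/3 - 11 = -11 + x/3)
E(v, z) = -2 + (v + z)/(-31/3 + z) (E(v, z) = -2 + (v + z)/(z + (-11 + (⅓)*2)) = -2 + (v + z)/(z + (-11 + ⅔)) = -2 + (v + z)/(z - 31/3) = -2 + (v + z)/(-31/3 + z))
(-20474 + E(-606, 498))*(127222 + 79412) = (-20474 + (62 - 3*498 + 3*(-606))/(-31 + 3*498))*(127222 + 79412) = (-20474 + (62 - 1494 - 1818)/(-31 + 1494))*206634 = (-20474 - 3250/1463)*206634 = -29956712/1463*206634 = -6190075227408/1463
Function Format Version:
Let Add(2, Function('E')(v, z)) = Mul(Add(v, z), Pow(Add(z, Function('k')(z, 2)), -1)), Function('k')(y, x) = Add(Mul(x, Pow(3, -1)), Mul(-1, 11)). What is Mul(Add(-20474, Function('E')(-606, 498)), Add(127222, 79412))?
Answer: Rational(-6190075227408, 1463) ≈ -4.2311e+9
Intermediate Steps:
Function('k')(y, x) = Add(-11, Mul(Rational(1, 3), x)) (Function('k')(y, x) = Add(Mul(x, Rational(1, 3)), -11) = Add(Mul(Rational(1, 3), x), -11) = Add(-11, Mul(Rational(1, 3), x)))
Function('E')(v, z) = Add(-2, Mul(Pow(Add(Rational(-31, 3), z), -1), Add(v, z))) (Function('E')(v, z) = Add(-2, Mul(Add(v, z), Pow(Add(z, Add(-11, Mul(Rational(1, 3), 2))), -1))) = Add(-2, Mul(Add(v, z), Pow(Add(z, Add(-11, Rational(2, 3))), -1))) = Add(-2, Mul(Add(v, z), Pow(Add(z, Rational(-31, 3)), -1))) = Add(-2, Mul(Add(v, z), Pow(Add(Rational(-31, 3), z), -1))) = Add(-2, Mul(Pow(Add(Rational(-31, 3), z), -1), Add(v, z))))
Mul(Add(-20474, Function('E')(-606, 498)), Add(127222, 79412)) = Mul(Add(-20474, Mul(Pow(Add(-31, Mul(3, 498)), -1), Add(62, Mul(-3, 498), Mul(3, -606)))), Add(127222, 79412)) = Mul(Add(-20474, Mul(Pow(Add(-31, 1494), -1), Add(62, -1494, -1818))), 206634) = Mul(Add(-20474, Mul(Pow(1463, -1), -3250)), 206634) = Mul(Add(-20474, Mul(Rational(1, 1463), -3250)), 206634) = Mul(Add(-20474, Rational(-3250, 1463)), 206634) = Mul(Rational(-29956712, 1463), 206634) = Rational(-6190075227408, 1463)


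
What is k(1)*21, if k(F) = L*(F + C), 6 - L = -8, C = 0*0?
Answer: 294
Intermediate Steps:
C = 0
L = 14 (L = 6 - 1*(-8) = 6 + 8 = 14)
k(F) = 14*F (k(F) = 14*(F + 0) = 14*F)
k(1)*21 = (14*1)*21 = 14*21 = 294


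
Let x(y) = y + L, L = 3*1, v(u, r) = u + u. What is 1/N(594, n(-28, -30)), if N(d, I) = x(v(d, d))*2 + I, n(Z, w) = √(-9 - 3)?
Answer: 397/945656 - I*√3/2836968 ≈ 0.00041981 - 6.1053e-7*I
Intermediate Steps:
v(u, r) = 2*u
L = 3
x(y) = 3 + y (x(y) = y + 3 = 3 + y)
n(Z, w) = 2*I*√3 (n(Z, w) = √(-12) = 2*I*√3)
N(d, I) = 6 + I + 4*d (N(d, I) = (3 + 2*d)*2 + I = (6 + 4*d) + I = 6 + I + 4*d)
1/N(594, n(-28, -30)) = 1/(6 + 2*I*√3 + 4*594) = 1/(6 + 2*I*√3 + 2376) = 1/(2382 + 2*I*√3)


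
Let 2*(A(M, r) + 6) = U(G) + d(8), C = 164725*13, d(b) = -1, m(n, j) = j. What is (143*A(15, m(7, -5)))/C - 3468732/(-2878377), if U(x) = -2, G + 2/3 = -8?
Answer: 6923023183/5747159410 ≈ 1.2046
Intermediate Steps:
G = -26/3 (G = -2/3 - 8 = -26/3 ≈ -8.6667)
C = 2141425
A(M, r) = -15/2 (A(M, r) = -6 + (-2 - 1)/2 = -6 + (1/2)*(-3) = -6 - 3/2 = -15/2)
(143*A(15, m(7, -5)))/C - 3468732/(-2878377) = (143*(-15/2))/2141425 - 3468732/(-2878377) = -2145/2*1/2141425 - 3468732*(-1/2878377) = -3/5990 + 1156244/959459 = 6923023183/5747159410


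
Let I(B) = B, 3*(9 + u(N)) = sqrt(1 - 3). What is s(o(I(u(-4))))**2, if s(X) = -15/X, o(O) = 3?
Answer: 25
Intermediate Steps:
u(N) = -9 + I*sqrt(2)/3 (u(N) = -9 + sqrt(1 - 3)/3 = -9 + sqrt(-2)/3 = -9 + (I*sqrt(2))/3 = -9 + I*sqrt(2)/3)
s(o(I(u(-4))))**2 = (-15/3)**2 = (-15*1/3)**2 = (-5)**2 = 25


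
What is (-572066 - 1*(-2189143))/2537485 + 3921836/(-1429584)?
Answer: -1909963154123/906886989060 ≈ -2.1061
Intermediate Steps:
(-572066 - 1*(-2189143))/2537485 + 3921836/(-1429584) = (-572066 + 2189143)*(1/2537485) + 3921836*(-1/1429584) = 1617077*(1/2537485) - 980459/357396 = 1617077/2537485 - 980459/357396 = -1909963154123/906886989060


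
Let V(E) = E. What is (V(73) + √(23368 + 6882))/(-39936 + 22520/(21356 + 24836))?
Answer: -421502/230587649 - 317570*√10/230587649 ≈ -0.0061831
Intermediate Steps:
(V(73) + √(23368 + 6882))/(-39936 + 22520/(21356 + 24836)) = (73 + √(23368 + 6882))/(-39936 + 22520/(21356 + 24836)) = (73 + √30250)/(-39936 + 22520/46192) = (73 + 55*√10)/(-39936 + 22520*(1/46192)) = (73 + 55*√10)/(-39936 + 2815/5774) = (73 + 55*√10)/(-230587649/5774) = (73 + 55*√10)*(-5774/230587649) = -421502/230587649 - 317570*√10/230587649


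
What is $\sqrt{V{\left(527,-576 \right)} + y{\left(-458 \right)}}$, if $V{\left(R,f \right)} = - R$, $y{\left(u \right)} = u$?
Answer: $i \sqrt{985} \approx 31.385 i$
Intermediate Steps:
$\sqrt{V{\left(527,-576 \right)} + y{\left(-458 \right)}} = \sqrt{\left(-1\right) 527 - 458} = \sqrt{-527 - 458} = \sqrt{-985} = i \sqrt{985}$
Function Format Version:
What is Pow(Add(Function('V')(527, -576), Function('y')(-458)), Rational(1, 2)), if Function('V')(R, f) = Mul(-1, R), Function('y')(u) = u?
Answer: Mul(I, Pow(985, Rational(1, 2))) ≈ Mul(31.385, I)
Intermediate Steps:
Pow(Add(Function('V')(527, -576), Function('y')(-458)), Rational(1, 2)) = Pow(Add(Mul(-1, 527), -458), Rational(1, 2)) = Pow(Add(-527, -458), Rational(1, 2)) = Pow(-985, Rational(1, 2)) = Mul(I, Pow(985, Rational(1, 2)))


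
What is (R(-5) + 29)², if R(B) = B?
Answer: 576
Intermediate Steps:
(R(-5) + 29)² = (-5 + 29)² = 24² = 576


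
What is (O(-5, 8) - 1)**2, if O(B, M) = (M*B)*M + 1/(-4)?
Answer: 1651225/16 ≈ 1.0320e+5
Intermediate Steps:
O(B, M) = -1/4 + B*M**2 (O(B, M) = (B*M)*M - 1/4 = B*M**2 - 1/4 = -1/4 + B*M**2)
(O(-5, 8) - 1)**2 = ((-1/4 - 5*8**2) - 1)**2 = ((-1/4 - 5*64) - 1)**2 = ((-1/4 - 320) - 1)**2 = (-1281/4 - 1)**2 = (-1285/4)**2 = 1651225/16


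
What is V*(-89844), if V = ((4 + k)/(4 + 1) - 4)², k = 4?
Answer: -12937536/25 ≈ -5.1750e+5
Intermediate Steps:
V = 144/25 (V = ((4 + 4)/(4 + 1) - 4)² = (8/5 - 4)² = (-12/5)² = 144/25 ≈ 5.7600)
V*(-89844) = (144/25)*(-89844) = -12937536/25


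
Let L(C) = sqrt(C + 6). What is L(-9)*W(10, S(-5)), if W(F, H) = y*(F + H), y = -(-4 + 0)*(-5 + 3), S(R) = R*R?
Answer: -280*I*sqrt(3) ≈ -484.97*I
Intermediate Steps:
S(R) = R**2
L(C) = sqrt(6 + C)
y = -8 (y = -(-4)*(-2) = -1*8 = -8)
W(F, H) = -8*F - 8*H (W(F, H) = -8*(F + H) = -8*F - 8*H)
L(-9)*W(10, S(-5)) = sqrt(6 - 9)*(-8*10 - 8*(-5)**2) = sqrt(-3)*(-80 - 8*25) = (I*sqrt(3))*(-80 - 200) = (I*sqrt(3))*(-280) = -280*I*sqrt(3)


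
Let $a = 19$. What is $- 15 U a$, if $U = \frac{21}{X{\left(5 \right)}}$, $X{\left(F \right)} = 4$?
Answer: $- \frac{5985}{4} \approx -1496.3$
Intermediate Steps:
$U = \frac{21}{4} \approx 5.25$
$- 15 U a = \left(-15\right) \frac{21}{4} \cdot 19 = \left(- \frac{315}{4}\right) 19 = - \frac{5985}{4}$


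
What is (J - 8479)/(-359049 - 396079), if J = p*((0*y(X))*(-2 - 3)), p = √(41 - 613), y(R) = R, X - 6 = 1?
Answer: 8479/755128 ≈ 0.011229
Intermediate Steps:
X = 7 (X = 6 + 1 = 7)
p = 2*I*√143 (p = √(-572) = 2*I*√143 ≈ 23.917*I)
J = 0 (J = (2*I*√143)*((0*7)*(-2 - 3)) = (2*I*√143)*(0*(-5)) = (2*I*√143)*0 = 0)
(J - 8479)/(-359049 - 396079) = (0 - 8479)/(-359049 - 396079) = -8479/(-755128) = -8479*(-1/755128) = 8479/755128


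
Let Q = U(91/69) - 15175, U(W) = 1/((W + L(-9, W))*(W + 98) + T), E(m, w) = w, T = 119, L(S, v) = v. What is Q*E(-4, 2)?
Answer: -55048972228/1813805 ≈ -30350.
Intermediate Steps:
U(W) = 1/(119 + 2*W*(98 + W)) (U(W) = 1/((W + W)*(W + 98) + 119) = 1/((2*W)*(98 + W) + 119) = 1/(2*W*(98 + W) + 119) = 1/(119 + 2*W*(98 + W)))
Q = -27524486114/1813805 (Q = 1/(119 + 2*(91/69)**2 + 196*(91/69)) - 15175 = 1/(119 + 2*(8281/4761) + 17836/69) - 15175 = 1/(119 + 16562/4761 + 17836/69) - 15175 = 1/(1813805/4761) - 15175 = 4761/1813805 - 15175 = -27524486114/1813805 ≈ -15175.)
Q*E(-4, 2) = -27524486114/1813805*2 = -55048972228/1813805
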